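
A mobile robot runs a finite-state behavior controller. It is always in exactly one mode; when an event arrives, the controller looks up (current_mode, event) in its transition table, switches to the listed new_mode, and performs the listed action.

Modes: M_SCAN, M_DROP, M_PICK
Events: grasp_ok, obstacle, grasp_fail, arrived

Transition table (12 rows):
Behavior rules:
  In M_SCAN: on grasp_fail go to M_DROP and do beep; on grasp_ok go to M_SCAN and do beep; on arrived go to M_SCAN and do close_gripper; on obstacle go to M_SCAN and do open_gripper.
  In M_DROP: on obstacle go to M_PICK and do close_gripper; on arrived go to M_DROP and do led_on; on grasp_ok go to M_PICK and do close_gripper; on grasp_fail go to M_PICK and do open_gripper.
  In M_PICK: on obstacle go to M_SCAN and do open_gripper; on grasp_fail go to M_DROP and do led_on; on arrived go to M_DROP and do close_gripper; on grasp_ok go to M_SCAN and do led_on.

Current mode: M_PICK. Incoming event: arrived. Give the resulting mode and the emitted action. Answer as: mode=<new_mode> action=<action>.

current mode = M_PICK; filter table to that mode:
  (M_PICK, obstacle) → (M_SCAN, open_gripper)
  (M_PICK, grasp_fail) → (M_DROP, led_on)
  (M_PICK, arrived) → (M_DROP, close_gripper)  ← event matches
  (M_PICK, grasp_ok) → (M_SCAN, led_on)
event = arrived selects (M_DROP, close_gripper)

mode=M_DROP action=close_gripper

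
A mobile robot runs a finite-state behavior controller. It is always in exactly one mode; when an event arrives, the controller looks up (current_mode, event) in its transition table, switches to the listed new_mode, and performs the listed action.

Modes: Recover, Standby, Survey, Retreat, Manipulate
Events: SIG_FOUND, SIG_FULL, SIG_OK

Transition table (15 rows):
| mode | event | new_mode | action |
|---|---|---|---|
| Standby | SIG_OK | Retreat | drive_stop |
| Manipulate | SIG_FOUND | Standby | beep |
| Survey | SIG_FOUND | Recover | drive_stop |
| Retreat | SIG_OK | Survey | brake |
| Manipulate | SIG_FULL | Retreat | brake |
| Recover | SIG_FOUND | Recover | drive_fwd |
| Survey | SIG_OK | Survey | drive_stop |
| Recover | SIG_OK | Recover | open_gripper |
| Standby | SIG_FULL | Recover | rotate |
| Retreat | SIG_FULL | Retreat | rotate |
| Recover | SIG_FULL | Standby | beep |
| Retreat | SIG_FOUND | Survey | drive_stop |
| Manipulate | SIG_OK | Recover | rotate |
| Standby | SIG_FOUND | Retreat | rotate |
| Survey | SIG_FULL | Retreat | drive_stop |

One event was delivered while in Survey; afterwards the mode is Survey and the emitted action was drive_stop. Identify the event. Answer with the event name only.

SIG_OK

try SIG_FOUND: (Survey, SIG_FOUND) → (Recover, drive_stop)
try SIG_FULL: (Survey, SIG_FULL) → (Retreat, drive_stop)
try SIG_OK: (Survey, SIG_OK) → (Survey, drive_stop)  ← matches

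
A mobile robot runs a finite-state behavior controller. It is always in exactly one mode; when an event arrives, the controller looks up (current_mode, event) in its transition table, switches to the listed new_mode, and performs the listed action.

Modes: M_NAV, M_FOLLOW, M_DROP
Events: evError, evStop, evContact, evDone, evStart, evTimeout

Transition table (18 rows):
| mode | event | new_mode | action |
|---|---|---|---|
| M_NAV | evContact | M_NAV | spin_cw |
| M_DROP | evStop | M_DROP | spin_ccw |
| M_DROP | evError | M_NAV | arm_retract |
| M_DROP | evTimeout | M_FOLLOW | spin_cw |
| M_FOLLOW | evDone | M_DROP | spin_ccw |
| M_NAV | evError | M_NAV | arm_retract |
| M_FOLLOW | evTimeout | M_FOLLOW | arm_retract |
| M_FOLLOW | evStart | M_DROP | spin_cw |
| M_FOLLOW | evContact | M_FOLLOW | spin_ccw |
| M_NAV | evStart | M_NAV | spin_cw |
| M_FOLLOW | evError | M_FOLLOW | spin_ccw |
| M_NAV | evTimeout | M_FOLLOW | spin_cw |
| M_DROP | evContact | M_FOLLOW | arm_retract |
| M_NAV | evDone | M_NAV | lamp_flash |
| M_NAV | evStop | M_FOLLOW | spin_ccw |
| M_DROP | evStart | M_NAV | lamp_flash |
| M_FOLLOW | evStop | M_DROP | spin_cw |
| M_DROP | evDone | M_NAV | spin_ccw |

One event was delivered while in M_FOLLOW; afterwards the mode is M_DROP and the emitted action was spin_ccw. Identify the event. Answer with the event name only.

evDone

try evError: (M_FOLLOW, evError) → (M_FOLLOW, spin_ccw)
try evStop: (M_FOLLOW, evStop) → (M_DROP, spin_cw)
try evContact: (M_FOLLOW, evContact) → (M_FOLLOW, spin_ccw)
try evDone: (M_FOLLOW, evDone) → (M_DROP, spin_ccw)  ← matches
try evStart: (M_FOLLOW, evStart) → (M_DROP, spin_cw)
try evTimeout: (M_FOLLOW, evTimeout) → (M_FOLLOW, arm_retract)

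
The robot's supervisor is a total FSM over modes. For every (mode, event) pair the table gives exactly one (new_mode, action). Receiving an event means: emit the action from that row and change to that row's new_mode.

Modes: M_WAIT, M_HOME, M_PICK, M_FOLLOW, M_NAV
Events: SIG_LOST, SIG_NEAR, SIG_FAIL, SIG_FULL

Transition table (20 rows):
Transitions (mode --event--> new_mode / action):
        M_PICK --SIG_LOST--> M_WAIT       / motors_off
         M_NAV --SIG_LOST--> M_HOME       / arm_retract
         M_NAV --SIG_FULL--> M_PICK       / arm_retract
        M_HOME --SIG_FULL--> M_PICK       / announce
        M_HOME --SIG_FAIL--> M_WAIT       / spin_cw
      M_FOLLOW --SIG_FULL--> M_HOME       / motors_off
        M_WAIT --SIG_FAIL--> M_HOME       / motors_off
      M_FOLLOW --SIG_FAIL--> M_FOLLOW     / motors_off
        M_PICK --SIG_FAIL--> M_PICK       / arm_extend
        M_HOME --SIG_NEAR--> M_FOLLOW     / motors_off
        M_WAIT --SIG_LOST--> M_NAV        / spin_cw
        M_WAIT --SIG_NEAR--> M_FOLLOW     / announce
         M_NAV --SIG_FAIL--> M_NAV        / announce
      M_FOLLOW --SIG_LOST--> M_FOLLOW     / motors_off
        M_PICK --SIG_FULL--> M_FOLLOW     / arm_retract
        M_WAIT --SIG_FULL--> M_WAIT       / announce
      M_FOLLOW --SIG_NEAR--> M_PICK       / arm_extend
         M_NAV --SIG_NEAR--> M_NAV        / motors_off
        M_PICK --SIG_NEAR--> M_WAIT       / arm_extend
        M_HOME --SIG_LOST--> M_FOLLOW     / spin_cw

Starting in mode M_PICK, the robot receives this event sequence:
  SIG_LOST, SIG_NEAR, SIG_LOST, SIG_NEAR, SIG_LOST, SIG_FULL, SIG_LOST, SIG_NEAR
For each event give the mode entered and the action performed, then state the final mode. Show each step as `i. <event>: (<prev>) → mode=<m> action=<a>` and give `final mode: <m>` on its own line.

1. SIG_LOST: (M_PICK) → mode=M_WAIT action=motors_off
2. SIG_NEAR: (M_WAIT) → mode=M_FOLLOW action=announce
3. SIG_LOST: (M_FOLLOW) → mode=M_FOLLOW action=motors_off
4. SIG_NEAR: (M_FOLLOW) → mode=M_PICK action=arm_extend
5. SIG_LOST: (M_PICK) → mode=M_WAIT action=motors_off
6. SIG_FULL: (M_WAIT) → mode=M_WAIT action=announce
7. SIG_LOST: (M_WAIT) → mode=M_NAV action=spin_cw
8. SIG_NEAR: (M_NAV) → mode=M_NAV action=motors_off

final mode: M_NAV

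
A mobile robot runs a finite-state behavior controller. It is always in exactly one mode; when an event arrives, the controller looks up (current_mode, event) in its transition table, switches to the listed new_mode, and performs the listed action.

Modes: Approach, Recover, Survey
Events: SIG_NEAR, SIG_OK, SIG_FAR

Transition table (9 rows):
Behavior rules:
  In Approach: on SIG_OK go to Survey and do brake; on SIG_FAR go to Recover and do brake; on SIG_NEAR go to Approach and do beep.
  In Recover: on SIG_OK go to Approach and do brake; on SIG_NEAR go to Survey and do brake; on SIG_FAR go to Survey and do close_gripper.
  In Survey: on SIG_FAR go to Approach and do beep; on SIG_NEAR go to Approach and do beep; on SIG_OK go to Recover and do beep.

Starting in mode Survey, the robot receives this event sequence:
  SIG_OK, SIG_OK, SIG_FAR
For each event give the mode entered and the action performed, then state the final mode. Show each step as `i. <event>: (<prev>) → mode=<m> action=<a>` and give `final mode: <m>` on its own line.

1. SIG_OK: (Survey) → mode=Recover action=beep
2. SIG_OK: (Recover) → mode=Approach action=brake
3. SIG_FAR: (Approach) → mode=Recover action=brake

final mode: Recover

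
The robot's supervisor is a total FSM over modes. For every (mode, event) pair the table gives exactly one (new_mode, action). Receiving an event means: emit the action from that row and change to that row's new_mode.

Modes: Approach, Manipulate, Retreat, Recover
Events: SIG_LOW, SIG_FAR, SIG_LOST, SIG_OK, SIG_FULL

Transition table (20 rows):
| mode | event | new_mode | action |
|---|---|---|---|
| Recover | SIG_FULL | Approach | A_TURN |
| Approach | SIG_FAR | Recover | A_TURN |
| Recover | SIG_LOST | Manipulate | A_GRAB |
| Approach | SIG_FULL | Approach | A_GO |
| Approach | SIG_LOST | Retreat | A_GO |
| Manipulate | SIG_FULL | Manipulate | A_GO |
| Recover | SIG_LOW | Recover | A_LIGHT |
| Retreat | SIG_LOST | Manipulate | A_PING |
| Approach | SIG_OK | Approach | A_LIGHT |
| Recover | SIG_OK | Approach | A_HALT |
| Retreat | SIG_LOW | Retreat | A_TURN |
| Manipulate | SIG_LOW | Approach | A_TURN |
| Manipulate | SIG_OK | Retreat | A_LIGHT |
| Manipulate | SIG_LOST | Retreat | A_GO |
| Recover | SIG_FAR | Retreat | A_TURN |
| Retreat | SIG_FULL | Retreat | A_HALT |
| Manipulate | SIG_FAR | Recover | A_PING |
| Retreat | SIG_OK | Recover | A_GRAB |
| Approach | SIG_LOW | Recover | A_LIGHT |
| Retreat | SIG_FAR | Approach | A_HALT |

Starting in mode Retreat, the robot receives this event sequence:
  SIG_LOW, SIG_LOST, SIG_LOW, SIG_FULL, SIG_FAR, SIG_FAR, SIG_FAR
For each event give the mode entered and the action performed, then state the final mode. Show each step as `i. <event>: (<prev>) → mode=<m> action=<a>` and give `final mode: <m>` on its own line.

1. SIG_LOW: (Retreat) → mode=Retreat action=A_TURN
2. SIG_LOST: (Retreat) → mode=Manipulate action=A_PING
3. SIG_LOW: (Manipulate) → mode=Approach action=A_TURN
4. SIG_FULL: (Approach) → mode=Approach action=A_GO
5. SIG_FAR: (Approach) → mode=Recover action=A_TURN
6. SIG_FAR: (Recover) → mode=Retreat action=A_TURN
7. SIG_FAR: (Retreat) → mode=Approach action=A_HALT

final mode: Approach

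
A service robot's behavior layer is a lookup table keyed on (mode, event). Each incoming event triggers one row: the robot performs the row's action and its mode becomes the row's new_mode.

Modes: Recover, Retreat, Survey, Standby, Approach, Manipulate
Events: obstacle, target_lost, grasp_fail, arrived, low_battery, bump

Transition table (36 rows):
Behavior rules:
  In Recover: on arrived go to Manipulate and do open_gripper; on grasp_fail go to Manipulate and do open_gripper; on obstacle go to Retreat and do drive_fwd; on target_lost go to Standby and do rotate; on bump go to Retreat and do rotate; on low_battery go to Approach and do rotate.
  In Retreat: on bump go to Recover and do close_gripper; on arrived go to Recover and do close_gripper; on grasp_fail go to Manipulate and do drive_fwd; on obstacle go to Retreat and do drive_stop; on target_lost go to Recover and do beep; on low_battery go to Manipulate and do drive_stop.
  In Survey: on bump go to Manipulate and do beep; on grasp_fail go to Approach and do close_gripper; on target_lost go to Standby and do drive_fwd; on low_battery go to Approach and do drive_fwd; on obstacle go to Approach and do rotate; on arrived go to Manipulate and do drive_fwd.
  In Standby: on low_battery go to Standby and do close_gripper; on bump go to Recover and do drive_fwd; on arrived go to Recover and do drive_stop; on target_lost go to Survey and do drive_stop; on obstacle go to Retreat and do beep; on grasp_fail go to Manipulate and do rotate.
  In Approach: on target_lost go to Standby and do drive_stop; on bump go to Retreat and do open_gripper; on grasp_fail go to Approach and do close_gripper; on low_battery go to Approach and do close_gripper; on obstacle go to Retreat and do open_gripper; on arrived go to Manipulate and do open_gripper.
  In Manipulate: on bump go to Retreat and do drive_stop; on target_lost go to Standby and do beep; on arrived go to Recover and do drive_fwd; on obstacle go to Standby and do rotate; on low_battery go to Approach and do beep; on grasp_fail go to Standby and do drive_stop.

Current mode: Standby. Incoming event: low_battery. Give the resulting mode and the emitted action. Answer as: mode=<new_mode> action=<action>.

current mode = Standby; filter table to that mode:
  (Standby, low_battery) → (Standby, close_gripper)  ← event matches
  (Standby, bump) → (Recover, drive_fwd)
  (Standby, arrived) → (Recover, drive_stop)
  (Standby, target_lost) → (Survey, drive_stop)
  (Standby, obstacle) → (Retreat, beep)
  (Standby, grasp_fail) → (Manipulate, rotate)
event = low_battery selects (Standby, close_gripper)

mode=Standby action=close_gripper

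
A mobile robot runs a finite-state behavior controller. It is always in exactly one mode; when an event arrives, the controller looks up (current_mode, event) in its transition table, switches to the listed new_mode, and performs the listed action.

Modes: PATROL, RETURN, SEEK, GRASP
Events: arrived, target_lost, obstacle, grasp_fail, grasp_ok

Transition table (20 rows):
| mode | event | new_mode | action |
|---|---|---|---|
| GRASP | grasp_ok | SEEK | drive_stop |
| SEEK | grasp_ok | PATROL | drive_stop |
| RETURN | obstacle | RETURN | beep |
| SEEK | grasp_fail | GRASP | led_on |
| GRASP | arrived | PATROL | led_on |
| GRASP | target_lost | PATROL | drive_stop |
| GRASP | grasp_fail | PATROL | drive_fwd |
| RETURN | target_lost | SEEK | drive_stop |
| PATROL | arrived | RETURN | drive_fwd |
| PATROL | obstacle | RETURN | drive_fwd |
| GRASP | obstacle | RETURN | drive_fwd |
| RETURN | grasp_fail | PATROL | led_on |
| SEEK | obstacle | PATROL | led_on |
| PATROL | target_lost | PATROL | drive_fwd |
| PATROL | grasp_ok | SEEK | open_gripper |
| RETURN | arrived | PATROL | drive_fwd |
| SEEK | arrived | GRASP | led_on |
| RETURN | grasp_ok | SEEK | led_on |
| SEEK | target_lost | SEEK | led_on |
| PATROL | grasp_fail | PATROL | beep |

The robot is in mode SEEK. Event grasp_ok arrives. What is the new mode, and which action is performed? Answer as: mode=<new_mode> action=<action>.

mode=PATROL action=drive_stop

current mode = SEEK; filter table to that mode:
  (SEEK, grasp_ok) → (PATROL, drive_stop)  ← event matches
  (SEEK, grasp_fail) → (GRASP, led_on)
  (SEEK, obstacle) → (PATROL, led_on)
  (SEEK, arrived) → (GRASP, led_on)
  (SEEK, target_lost) → (SEEK, led_on)
event = grasp_ok selects (PATROL, drive_stop)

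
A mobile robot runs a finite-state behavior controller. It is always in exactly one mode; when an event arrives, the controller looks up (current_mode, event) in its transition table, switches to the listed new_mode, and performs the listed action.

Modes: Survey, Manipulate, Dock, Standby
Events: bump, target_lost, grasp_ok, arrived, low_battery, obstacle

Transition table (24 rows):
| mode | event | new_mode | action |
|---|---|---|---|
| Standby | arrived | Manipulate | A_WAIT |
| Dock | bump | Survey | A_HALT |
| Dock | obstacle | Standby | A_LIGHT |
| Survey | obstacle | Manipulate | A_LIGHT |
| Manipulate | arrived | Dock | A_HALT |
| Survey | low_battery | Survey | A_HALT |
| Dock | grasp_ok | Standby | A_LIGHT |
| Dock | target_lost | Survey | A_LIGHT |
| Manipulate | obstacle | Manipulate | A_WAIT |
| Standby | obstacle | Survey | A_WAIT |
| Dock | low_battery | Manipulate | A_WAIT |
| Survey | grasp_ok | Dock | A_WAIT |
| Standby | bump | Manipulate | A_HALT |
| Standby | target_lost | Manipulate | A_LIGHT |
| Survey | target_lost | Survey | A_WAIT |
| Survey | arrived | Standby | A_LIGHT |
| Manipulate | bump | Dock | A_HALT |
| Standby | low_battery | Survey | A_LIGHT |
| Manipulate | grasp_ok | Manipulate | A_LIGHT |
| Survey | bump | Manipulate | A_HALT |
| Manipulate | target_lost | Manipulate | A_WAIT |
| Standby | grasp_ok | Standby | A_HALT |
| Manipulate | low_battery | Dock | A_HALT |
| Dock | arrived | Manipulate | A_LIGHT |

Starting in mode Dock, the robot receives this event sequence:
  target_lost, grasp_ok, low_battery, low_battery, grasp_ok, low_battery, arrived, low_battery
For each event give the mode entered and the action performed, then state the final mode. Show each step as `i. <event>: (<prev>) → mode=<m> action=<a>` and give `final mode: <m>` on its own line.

1. target_lost: (Dock) → mode=Survey action=A_LIGHT
2. grasp_ok: (Survey) → mode=Dock action=A_WAIT
3. low_battery: (Dock) → mode=Manipulate action=A_WAIT
4. low_battery: (Manipulate) → mode=Dock action=A_HALT
5. grasp_ok: (Dock) → mode=Standby action=A_LIGHT
6. low_battery: (Standby) → mode=Survey action=A_LIGHT
7. arrived: (Survey) → mode=Standby action=A_LIGHT
8. low_battery: (Standby) → mode=Survey action=A_LIGHT

final mode: Survey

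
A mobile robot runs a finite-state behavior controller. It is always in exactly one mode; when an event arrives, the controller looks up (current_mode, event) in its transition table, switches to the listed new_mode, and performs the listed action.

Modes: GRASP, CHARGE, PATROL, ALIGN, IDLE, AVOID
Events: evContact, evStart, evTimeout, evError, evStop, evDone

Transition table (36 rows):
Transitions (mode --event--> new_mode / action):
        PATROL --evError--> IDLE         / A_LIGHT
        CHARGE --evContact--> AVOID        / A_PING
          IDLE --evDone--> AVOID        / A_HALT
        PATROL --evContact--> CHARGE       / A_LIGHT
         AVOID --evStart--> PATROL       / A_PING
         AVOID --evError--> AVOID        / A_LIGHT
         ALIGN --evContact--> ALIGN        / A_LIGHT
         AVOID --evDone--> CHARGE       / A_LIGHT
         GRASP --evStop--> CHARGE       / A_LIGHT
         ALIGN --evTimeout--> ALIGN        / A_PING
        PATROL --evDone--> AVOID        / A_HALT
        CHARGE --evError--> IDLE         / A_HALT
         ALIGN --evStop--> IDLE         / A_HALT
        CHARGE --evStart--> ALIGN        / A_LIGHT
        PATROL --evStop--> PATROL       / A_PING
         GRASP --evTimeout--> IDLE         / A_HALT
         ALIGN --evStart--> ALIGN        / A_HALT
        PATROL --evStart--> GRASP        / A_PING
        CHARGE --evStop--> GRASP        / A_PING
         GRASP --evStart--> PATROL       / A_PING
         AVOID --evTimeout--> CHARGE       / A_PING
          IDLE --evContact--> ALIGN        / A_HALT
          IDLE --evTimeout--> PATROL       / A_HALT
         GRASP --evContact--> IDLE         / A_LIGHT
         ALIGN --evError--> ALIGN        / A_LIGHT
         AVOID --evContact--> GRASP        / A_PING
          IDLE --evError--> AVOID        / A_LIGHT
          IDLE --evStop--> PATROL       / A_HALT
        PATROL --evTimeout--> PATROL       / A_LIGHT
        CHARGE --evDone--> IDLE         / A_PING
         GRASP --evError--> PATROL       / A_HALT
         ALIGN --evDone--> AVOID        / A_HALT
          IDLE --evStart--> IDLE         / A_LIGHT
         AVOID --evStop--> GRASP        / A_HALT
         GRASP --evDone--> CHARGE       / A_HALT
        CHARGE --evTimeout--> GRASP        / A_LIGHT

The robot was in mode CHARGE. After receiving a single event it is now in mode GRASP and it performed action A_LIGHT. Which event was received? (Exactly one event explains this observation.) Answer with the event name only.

evTimeout

try evContact: (CHARGE, evContact) → (AVOID, A_PING)
try evStart: (CHARGE, evStart) → (ALIGN, A_LIGHT)
try evTimeout: (CHARGE, evTimeout) → (GRASP, A_LIGHT)  ← matches
try evError: (CHARGE, evError) → (IDLE, A_HALT)
try evStop: (CHARGE, evStop) → (GRASP, A_PING)
try evDone: (CHARGE, evDone) → (IDLE, A_PING)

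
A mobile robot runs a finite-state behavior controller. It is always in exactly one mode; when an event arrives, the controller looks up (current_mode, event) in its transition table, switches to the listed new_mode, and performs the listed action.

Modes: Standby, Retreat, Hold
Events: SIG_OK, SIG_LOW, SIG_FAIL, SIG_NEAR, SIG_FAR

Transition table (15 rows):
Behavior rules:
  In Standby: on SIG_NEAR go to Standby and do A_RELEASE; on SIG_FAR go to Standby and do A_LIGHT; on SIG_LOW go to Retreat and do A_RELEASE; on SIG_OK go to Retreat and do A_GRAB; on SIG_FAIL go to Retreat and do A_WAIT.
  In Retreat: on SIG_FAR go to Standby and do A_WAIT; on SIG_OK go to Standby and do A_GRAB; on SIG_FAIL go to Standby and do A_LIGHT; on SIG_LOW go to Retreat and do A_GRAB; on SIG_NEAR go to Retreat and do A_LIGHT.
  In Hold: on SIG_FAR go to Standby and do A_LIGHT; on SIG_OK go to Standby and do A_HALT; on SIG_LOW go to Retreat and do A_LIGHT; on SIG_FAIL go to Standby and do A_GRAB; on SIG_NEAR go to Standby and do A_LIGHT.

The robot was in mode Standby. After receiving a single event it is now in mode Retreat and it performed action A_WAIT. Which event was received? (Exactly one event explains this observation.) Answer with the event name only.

SIG_FAIL

try SIG_OK: (Standby, SIG_OK) → (Retreat, A_GRAB)
try SIG_LOW: (Standby, SIG_LOW) → (Retreat, A_RELEASE)
try SIG_FAIL: (Standby, SIG_FAIL) → (Retreat, A_WAIT)  ← matches
try SIG_NEAR: (Standby, SIG_NEAR) → (Standby, A_RELEASE)
try SIG_FAR: (Standby, SIG_FAR) → (Standby, A_LIGHT)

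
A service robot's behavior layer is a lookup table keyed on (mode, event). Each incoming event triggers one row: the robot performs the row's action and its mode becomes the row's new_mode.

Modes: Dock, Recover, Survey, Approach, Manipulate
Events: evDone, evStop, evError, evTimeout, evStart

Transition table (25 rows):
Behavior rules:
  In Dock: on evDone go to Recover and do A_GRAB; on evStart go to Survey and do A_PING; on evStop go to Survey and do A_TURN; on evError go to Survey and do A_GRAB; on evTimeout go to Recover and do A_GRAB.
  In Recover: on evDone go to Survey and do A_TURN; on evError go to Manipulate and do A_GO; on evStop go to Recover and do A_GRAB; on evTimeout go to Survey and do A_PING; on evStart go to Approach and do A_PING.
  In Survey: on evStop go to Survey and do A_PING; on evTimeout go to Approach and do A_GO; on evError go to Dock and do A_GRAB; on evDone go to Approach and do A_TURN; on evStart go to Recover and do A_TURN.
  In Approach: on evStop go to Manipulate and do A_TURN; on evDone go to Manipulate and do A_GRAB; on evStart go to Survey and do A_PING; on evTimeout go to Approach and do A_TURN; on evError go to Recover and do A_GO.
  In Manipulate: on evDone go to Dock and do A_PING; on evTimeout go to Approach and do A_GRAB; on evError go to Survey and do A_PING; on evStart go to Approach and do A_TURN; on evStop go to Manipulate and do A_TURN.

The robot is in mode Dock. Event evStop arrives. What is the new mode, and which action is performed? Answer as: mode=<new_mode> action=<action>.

current mode = Dock; filter table to that mode:
  (Dock, evDone) → (Recover, A_GRAB)
  (Dock, evStart) → (Survey, A_PING)
  (Dock, evStop) → (Survey, A_TURN)  ← event matches
  (Dock, evError) → (Survey, A_GRAB)
  (Dock, evTimeout) → (Recover, A_GRAB)
event = evStop selects (Survey, A_TURN)

mode=Survey action=A_TURN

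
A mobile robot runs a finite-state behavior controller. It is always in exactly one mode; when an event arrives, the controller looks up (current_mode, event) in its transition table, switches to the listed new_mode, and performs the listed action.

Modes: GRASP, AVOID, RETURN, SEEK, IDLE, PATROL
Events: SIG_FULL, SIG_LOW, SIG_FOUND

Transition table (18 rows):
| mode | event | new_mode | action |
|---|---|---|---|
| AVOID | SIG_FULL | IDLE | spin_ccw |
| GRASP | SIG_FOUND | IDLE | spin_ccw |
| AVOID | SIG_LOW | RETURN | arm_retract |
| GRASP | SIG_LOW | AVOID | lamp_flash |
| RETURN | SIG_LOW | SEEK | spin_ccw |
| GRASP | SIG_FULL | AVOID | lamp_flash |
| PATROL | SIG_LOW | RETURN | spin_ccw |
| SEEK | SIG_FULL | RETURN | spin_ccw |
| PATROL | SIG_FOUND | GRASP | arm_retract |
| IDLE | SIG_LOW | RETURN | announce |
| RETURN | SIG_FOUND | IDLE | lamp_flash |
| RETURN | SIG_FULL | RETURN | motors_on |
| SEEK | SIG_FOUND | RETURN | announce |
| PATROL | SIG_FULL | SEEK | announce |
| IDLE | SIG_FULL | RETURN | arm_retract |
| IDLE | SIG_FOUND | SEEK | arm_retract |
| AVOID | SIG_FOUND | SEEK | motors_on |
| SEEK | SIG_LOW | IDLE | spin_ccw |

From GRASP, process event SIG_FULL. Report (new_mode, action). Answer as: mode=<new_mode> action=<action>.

current mode = GRASP; filter table to that mode:
  (GRASP, SIG_FOUND) → (IDLE, spin_ccw)
  (GRASP, SIG_LOW) → (AVOID, lamp_flash)
  (GRASP, SIG_FULL) → (AVOID, lamp_flash)  ← event matches
event = SIG_FULL selects (AVOID, lamp_flash)

mode=AVOID action=lamp_flash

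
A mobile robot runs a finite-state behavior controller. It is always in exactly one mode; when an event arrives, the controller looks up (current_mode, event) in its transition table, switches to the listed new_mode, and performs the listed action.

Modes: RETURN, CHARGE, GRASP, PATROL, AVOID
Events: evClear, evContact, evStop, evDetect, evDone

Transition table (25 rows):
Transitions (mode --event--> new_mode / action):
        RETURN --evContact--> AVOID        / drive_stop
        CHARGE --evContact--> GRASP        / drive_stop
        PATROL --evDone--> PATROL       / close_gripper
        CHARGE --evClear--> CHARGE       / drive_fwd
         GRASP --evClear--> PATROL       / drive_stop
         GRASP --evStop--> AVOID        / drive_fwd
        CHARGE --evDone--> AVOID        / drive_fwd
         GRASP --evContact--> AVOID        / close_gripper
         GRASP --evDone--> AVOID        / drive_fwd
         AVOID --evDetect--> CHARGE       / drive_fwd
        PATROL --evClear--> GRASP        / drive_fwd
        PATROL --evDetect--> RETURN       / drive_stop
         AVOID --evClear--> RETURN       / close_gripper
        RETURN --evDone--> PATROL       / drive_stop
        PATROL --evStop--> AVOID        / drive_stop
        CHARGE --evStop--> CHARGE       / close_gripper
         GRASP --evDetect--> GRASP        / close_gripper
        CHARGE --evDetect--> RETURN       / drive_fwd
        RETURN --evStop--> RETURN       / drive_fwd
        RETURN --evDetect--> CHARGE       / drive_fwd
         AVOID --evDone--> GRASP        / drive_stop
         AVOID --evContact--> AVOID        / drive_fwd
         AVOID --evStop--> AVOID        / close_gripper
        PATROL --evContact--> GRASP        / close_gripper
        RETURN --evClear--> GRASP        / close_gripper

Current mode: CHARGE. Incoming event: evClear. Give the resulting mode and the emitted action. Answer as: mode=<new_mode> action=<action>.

current mode = CHARGE; filter table to that mode:
  (CHARGE, evContact) → (GRASP, drive_stop)
  (CHARGE, evClear) → (CHARGE, drive_fwd)  ← event matches
  (CHARGE, evDone) → (AVOID, drive_fwd)
  (CHARGE, evStop) → (CHARGE, close_gripper)
  (CHARGE, evDetect) → (RETURN, drive_fwd)
event = evClear selects (CHARGE, drive_fwd)

mode=CHARGE action=drive_fwd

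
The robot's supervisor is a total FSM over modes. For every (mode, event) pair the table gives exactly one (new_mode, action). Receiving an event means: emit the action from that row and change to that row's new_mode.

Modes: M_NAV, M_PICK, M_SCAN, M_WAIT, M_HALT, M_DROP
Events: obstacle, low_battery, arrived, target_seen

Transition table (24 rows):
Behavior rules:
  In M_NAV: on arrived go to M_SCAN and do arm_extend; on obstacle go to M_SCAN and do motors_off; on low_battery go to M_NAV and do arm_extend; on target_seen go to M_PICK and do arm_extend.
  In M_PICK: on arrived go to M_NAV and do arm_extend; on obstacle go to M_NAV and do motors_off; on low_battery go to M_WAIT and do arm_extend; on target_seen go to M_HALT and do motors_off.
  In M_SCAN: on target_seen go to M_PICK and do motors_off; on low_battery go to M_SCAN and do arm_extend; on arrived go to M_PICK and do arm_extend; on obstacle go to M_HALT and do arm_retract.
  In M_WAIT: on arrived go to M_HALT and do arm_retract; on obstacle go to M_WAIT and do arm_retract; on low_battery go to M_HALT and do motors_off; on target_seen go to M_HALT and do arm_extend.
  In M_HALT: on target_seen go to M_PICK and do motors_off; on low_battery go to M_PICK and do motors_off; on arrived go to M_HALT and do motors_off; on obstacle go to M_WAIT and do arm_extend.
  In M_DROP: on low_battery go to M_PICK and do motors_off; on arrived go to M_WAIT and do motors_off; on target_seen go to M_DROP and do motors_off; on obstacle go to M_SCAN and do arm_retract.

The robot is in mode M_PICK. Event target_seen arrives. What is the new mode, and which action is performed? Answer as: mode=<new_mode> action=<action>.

current mode = M_PICK; filter table to that mode:
  (M_PICK, arrived) → (M_NAV, arm_extend)
  (M_PICK, obstacle) → (M_NAV, motors_off)
  (M_PICK, low_battery) → (M_WAIT, arm_extend)
  (M_PICK, target_seen) → (M_HALT, motors_off)  ← event matches
event = target_seen selects (M_HALT, motors_off)

mode=M_HALT action=motors_off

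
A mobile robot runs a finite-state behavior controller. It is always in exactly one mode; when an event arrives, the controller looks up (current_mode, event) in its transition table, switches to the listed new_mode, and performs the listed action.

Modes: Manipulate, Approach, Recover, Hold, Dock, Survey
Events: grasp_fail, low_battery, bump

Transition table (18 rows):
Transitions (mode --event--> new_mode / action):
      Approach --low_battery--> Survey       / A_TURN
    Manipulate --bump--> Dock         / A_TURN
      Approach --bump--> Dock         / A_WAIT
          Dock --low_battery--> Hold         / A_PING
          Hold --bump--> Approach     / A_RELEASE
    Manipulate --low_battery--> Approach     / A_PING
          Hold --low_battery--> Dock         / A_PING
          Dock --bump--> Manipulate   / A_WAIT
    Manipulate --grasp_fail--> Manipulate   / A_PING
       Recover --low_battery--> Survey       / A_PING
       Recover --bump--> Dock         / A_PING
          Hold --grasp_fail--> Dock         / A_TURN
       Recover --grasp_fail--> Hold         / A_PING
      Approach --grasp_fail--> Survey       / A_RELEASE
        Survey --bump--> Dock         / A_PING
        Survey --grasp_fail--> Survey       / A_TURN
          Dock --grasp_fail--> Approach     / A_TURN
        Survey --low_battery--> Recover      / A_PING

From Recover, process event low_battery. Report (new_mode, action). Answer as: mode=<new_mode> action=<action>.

mode=Survey action=A_PING

current mode = Recover; filter table to that mode:
  (Recover, low_battery) → (Survey, A_PING)  ← event matches
  (Recover, bump) → (Dock, A_PING)
  (Recover, grasp_fail) → (Hold, A_PING)
event = low_battery selects (Survey, A_PING)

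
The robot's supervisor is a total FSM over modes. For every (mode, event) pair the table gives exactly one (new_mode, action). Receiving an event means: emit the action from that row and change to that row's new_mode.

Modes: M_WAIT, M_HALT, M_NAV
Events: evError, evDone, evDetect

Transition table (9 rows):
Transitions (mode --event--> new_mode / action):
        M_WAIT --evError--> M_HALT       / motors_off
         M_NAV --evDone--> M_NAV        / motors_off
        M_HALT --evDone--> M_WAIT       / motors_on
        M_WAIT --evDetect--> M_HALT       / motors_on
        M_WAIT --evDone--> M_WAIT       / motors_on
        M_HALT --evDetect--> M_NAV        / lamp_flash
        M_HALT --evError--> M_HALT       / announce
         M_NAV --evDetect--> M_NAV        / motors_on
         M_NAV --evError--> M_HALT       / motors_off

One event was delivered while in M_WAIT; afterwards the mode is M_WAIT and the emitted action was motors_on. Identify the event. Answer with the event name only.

evDone

try evError: (M_WAIT, evError) → (M_HALT, motors_off)
try evDone: (M_WAIT, evDone) → (M_WAIT, motors_on)  ← matches
try evDetect: (M_WAIT, evDetect) → (M_HALT, motors_on)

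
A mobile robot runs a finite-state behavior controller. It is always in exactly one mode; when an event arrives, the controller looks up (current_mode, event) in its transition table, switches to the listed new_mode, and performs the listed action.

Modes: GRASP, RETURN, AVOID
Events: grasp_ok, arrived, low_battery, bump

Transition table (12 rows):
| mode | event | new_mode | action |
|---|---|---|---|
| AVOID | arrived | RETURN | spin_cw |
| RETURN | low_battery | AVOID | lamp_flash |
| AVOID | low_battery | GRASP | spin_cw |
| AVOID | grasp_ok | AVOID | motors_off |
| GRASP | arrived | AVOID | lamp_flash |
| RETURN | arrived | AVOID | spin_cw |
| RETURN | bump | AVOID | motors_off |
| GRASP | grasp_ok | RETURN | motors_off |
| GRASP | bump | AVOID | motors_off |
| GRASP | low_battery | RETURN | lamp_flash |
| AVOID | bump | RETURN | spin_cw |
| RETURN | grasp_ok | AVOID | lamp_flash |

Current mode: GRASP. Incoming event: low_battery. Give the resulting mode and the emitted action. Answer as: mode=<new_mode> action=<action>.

current mode = GRASP; filter table to that mode:
  (GRASP, arrived) → (AVOID, lamp_flash)
  (GRASP, grasp_ok) → (RETURN, motors_off)
  (GRASP, bump) → (AVOID, motors_off)
  (GRASP, low_battery) → (RETURN, lamp_flash)  ← event matches
event = low_battery selects (RETURN, lamp_flash)

mode=RETURN action=lamp_flash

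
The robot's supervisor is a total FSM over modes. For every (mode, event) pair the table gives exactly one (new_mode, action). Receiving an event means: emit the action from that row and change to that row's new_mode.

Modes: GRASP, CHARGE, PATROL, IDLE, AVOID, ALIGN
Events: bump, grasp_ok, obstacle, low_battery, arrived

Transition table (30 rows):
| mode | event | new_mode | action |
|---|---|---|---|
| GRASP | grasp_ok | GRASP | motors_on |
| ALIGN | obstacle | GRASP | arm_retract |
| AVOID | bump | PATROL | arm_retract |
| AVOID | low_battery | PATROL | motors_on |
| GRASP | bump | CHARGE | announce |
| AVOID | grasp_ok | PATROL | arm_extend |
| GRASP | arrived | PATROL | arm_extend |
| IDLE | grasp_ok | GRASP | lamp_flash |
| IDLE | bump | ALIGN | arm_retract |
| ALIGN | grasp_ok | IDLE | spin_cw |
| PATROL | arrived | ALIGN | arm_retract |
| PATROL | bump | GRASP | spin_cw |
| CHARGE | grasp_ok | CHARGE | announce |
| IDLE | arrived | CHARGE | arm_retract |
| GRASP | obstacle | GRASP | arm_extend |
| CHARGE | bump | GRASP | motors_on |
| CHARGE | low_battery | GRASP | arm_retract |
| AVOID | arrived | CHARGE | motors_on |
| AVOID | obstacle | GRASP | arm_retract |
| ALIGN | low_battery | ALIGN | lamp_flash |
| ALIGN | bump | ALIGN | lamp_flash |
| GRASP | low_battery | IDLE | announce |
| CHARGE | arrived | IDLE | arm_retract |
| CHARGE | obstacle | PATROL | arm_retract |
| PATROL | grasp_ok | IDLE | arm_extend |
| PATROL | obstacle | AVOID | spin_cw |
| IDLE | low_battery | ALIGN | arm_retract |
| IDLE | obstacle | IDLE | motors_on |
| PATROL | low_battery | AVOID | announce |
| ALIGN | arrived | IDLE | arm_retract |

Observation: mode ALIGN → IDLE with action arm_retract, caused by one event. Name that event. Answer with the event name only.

arrived

try bump: (ALIGN, bump) → (ALIGN, lamp_flash)
try grasp_ok: (ALIGN, grasp_ok) → (IDLE, spin_cw)
try obstacle: (ALIGN, obstacle) → (GRASP, arm_retract)
try low_battery: (ALIGN, low_battery) → (ALIGN, lamp_flash)
try arrived: (ALIGN, arrived) → (IDLE, arm_retract)  ← matches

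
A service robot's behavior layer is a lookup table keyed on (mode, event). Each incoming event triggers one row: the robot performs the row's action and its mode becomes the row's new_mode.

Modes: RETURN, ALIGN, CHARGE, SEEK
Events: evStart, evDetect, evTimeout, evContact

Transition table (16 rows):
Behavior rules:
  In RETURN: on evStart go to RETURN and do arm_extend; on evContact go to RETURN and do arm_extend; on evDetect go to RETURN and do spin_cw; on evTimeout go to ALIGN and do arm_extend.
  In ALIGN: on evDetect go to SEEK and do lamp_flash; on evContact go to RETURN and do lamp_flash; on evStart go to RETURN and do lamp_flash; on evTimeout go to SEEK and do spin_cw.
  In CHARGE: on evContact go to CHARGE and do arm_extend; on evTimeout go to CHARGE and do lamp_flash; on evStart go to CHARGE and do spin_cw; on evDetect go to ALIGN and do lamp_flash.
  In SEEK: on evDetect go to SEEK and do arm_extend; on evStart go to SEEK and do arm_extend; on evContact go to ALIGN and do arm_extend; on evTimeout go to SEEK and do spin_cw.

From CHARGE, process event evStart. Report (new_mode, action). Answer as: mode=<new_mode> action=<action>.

mode=CHARGE action=spin_cw

current mode = CHARGE; filter table to that mode:
  (CHARGE, evContact) → (CHARGE, arm_extend)
  (CHARGE, evTimeout) → (CHARGE, lamp_flash)
  (CHARGE, evStart) → (CHARGE, spin_cw)  ← event matches
  (CHARGE, evDetect) → (ALIGN, lamp_flash)
event = evStart selects (CHARGE, spin_cw)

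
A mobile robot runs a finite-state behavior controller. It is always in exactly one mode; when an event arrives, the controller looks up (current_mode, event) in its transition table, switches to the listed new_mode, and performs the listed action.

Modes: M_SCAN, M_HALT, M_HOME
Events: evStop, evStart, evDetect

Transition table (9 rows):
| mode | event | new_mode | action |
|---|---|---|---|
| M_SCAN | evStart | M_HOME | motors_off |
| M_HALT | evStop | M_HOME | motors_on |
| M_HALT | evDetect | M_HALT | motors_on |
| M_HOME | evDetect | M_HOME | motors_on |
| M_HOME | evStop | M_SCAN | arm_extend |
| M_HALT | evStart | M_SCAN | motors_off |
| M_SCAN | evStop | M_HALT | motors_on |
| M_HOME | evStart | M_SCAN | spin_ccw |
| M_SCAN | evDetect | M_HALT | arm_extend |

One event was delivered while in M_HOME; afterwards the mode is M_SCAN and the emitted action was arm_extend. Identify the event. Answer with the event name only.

try evStop: (M_HOME, evStop) → (M_SCAN, arm_extend)  ← matches
try evStart: (M_HOME, evStart) → (M_SCAN, spin_ccw)
try evDetect: (M_HOME, evDetect) → (M_HOME, motors_on)

evStop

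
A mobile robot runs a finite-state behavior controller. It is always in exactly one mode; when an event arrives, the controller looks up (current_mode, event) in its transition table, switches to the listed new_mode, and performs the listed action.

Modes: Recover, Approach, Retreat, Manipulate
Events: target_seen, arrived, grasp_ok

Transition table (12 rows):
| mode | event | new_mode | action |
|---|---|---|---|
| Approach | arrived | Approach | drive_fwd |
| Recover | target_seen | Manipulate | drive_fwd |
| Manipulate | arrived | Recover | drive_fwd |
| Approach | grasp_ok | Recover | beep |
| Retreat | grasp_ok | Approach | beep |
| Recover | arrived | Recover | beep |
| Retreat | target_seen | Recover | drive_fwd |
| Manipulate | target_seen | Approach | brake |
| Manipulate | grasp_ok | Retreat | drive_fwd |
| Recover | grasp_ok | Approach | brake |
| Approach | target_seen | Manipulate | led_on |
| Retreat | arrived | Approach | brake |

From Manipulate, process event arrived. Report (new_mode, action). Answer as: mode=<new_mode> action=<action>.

mode=Recover action=drive_fwd

current mode = Manipulate; filter table to that mode:
  (Manipulate, arrived) → (Recover, drive_fwd)  ← event matches
  (Manipulate, target_seen) → (Approach, brake)
  (Manipulate, grasp_ok) → (Retreat, drive_fwd)
event = arrived selects (Recover, drive_fwd)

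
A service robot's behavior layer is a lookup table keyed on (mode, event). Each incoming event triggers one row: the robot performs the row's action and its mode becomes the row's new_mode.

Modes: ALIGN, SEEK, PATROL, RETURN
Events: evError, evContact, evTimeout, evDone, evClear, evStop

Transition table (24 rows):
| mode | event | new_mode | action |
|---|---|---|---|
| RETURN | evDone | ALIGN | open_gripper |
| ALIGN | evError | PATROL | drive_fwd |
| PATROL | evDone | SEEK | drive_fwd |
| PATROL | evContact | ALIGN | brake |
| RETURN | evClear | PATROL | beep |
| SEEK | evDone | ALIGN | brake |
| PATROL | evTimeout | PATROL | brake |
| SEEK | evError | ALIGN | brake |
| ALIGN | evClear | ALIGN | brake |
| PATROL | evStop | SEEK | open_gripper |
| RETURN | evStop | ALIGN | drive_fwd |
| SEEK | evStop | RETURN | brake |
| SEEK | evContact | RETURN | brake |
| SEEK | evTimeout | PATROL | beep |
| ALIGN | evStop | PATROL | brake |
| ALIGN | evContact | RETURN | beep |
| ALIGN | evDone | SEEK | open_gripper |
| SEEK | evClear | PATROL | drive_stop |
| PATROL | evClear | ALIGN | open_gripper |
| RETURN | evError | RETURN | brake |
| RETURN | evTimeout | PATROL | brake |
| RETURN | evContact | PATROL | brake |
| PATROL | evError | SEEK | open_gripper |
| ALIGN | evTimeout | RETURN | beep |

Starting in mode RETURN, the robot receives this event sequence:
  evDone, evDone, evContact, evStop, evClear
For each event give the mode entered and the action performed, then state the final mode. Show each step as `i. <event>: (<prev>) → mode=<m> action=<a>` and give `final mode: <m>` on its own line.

final mode: ALIGN

1. evDone: (RETURN) → mode=ALIGN action=open_gripper
2. evDone: (ALIGN) → mode=SEEK action=open_gripper
3. evContact: (SEEK) → mode=RETURN action=brake
4. evStop: (RETURN) → mode=ALIGN action=drive_fwd
5. evClear: (ALIGN) → mode=ALIGN action=brake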